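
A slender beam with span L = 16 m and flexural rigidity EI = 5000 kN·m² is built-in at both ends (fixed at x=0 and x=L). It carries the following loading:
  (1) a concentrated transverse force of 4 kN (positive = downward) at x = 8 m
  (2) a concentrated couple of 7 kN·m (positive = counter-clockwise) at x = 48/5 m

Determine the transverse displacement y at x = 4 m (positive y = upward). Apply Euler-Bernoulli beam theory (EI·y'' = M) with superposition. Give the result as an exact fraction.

y(4) = -101/9375 m

Load 1 — point force P=4 kN at a=8 m (b=L-a=8):
  y_1 = -Pb²x²(3aL-(3a+b)x)/(6L³EI)  [x≤a] = -4·8²·4²·(3·8·16-(3·8+8)·4)/(6·16³·5000) = -16/1875 m
Load 2 — applied couple M₀=7 kN·m at a=48/5 m (b=L-a=32/5):
  y_2 = (R_Ax³/6 - M_Ax²/2)/EI  [x≤a] with R_A=63/100, M_A=56/25 = ((63/100)·4³/6 - (56/25)·4²/2)/5000 = -7/3125 m
Superposition: y = Σ y_i = -101/9375 m ≈ -0.010773 m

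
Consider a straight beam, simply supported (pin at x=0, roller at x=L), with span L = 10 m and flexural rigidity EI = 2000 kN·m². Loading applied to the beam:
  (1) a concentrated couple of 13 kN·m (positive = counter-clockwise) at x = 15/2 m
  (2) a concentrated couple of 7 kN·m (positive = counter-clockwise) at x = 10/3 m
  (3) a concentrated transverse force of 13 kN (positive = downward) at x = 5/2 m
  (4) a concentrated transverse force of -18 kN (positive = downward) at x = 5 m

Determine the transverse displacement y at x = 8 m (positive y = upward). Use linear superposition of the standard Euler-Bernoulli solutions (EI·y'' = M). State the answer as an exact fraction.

y(8) = 14237/288000 m

Load 1 — applied couple M₀=13 kN·m at a=15/2 m (b=L-a=5/2):
  y_1 = (M₀x³/(6L)-M₀(x-a)²/2+C₁x)/EI  [x>a] with C₁=M₀(3b²-L²)/(6L)=-845/48 = (13·8³/(6·10)-13·(8-(15/2))²/2+(-845/48)·8)/2000 = -1261/80000 m
Load 2 — applied couple M₀=7 kN·m at a=10/3 m (b=L-a=20/3):
  y_2 = (M₀x³/(6L)-M₀(x-a)²/2+C₁x)/EI  [x>a] with C₁=M₀(3b²-L²)/(6L)=35/9 = (7·8³/(6·10)-7·(8-(10/3))²/2+(35/9)·8)/2000 = 329/45000 m
Load 3 — point force P=13 kN at a=5/2 m (b=L-a=15/2):
  y_3 = -Pa(L-x)(2Lx-a²-x²)/(6LEI)  [x>a] = -13·(5/2)·(10-8)·(2·10·8-(5/2)²-8²)/(6·10·2000) = -4667/96000 m
Load 4 — point force P=-18 kN at a=5 m (b=L-a=5):
  y_4 = -Pa(L-x)(2Lx-a²-x²)/(6LEI)  [x>a] = -(-18)·5·(10-8)·(2·10·8-5²-8²)/(6·10·2000) = 213/2000 m
Superposition: y = Σ y_i = 14237/288000 m ≈ 0.049434 m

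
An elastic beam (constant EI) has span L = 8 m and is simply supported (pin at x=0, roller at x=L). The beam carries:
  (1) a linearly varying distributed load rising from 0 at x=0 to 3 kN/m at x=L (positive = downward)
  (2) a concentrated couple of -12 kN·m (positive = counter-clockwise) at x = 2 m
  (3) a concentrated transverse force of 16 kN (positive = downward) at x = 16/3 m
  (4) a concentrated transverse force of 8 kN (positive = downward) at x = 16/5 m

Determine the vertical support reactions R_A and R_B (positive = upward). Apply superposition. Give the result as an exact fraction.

R_A = 379/30 kN, R_B = 701/30 kN

Load 1 — triangular load w₀=3 kN/m (0→w₀ over full span):
  R_A = w₀L/6 = 3·8/6 = 4 kN
  R_B = w₀L/3 = 3·8/3 = 8 kN
Load 2 — applied couple M₀=-12 kN·m at a=2 m (b=L-a=6):
  R_A = M₀/L = (-12)/8 = -3/2 kN
  R_B = -M₀/L = -(-12)/8 = 3/2 kN
Load 3 — point force P=16 kN at a=16/3 m (b=L-a=8/3):
  R_A = Pb/L = 16·(8/3)/8 = 16/3 kN
  R_B = Pa/L = 16·(16/3)/8 = 32/3 kN
Load 4 — point force P=8 kN at a=16/5 m (b=L-a=24/5):
  R_A = Pb/L = 8·(24/5)/8 = 24/5 kN
  R_B = Pa/L = 8·(16/5)/8 = 16/5 kN
Superposition: R_A = 379/30 kN, R_B = 701/30 kN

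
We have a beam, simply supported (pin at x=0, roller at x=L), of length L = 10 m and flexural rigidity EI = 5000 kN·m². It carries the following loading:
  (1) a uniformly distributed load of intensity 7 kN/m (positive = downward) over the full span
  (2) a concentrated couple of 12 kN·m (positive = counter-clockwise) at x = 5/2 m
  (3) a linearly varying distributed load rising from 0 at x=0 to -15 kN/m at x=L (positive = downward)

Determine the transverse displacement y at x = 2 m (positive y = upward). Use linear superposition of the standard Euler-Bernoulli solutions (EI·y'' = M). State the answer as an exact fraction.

y(2) = 229/30000 m

Load 1 — uniform load w=7 kN/m over full span:
  y_1 = -wx(L³-2Lx²+x³)/(24EI) = -7·2·(10³-2·10·2²+2³)/(24·5000) = -203/1875 m
Load 2 — applied couple M₀=12 kN·m at a=5/2 m (b=L-a=15/2):
  y_2 = (M₀x³/(6L)+C₁x)/EI  [x≤a] with C₁=M₀(3b²-L²)/(6L)=55/4 = (12·2³/(6·10)+(55/4)·2)/5000 = 291/50000 m
Load 3 — triangular load w₀=-15 kN/m (0→w₀ over full span):
  y_3 = -w₀x(7L⁴-10L²x²+3x⁴)/(360LEI) = -(-15)·2·(7·10⁴-10·10²·2²+3·2⁴)/(360·10·5000) = 344/3125 m
Superposition: y = Σ y_i = 229/30000 m ≈ 0.007633 m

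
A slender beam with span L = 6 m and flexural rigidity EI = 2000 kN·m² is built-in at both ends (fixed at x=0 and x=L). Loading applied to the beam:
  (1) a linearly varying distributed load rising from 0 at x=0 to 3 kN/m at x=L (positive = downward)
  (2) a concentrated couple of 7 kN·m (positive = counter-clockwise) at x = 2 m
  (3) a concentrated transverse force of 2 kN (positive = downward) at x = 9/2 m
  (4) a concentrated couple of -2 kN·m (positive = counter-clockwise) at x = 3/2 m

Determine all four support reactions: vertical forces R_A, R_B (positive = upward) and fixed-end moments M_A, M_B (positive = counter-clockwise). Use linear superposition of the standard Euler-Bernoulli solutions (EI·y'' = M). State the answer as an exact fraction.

R_A = 3019/720 kN, M_A = 363/80 kN·m, R_B = 4901/720 kN, M_B = -1291/240 kN·m

Load 1 — triangular load w₀=3 kN/m (0→w₀ over full span):
  R_A = 3w₀L/20 = 3·3·6/20 = 27/10 kN
  M_A = w₀L²/30 = 3·6²/30 = 18/5 kN·m
  R_B = 7w₀L/20 = 7·3·6/20 = 63/10 kN
  M_B = -w₀L²/20 = -3·6²/20 = -27/5 kN·m
Load 2 — applied couple M₀=7 kN·m at a=2 m (b=L-a=4):
  R_A = 6M₀ab/L³ = 6·7·2·4/6³ = 14/9 kN
  M_A = M₀b(2a-b)/L² = 7·4·(2·2-4)/6² = 0 kN·m
  R_B = -6M₀ab/L³ = -6·7·2·4/6³ = -14/9 kN
  M_B = M₀a(2b-a)/L² = 7·2·(2·4-2)/6² = 7/3 kN·m
Load 3 — point force P=2 kN at a=9/2 m (b=L-a=3/2):
  R_A = Pb²(3a+b)/L³ = 2·(3/2)²·(3·(9/2)+(3/2))/6³ = 5/16 kN
  M_A = Pab²/L² = 2·(9/2)·(3/2)²/6² = 9/16 kN·m
  R_B = Pa²(a+3b)/L³ = 2·(9/2)²·((9/2)+3·(3/2))/6³ = 27/16 kN
  M_B = -Pa²b/L² = -2·(9/2)²·(3/2)/6² = -27/16 kN·m
Load 4 — applied couple M₀=-2 kN·m at a=3/2 m (b=L-a=9/2):
  R_A = 6M₀ab/L³ = 6·(-2)·(3/2)·(9/2)/6³ = -3/8 kN
  M_A = M₀b(2a-b)/L² = (-2)·(9/2)·(2·(3/2)-(9/2))/6² = 3/8 kN·m
  R_B = -6M₀ab/L³ = -6·(-2)·(3/2)·(9/2)/6³ = 3/8 kN
  M_B = M₀a(2b-a)/L² = (-2)·(3/2)·(2·(9/2)-(3/2))/6² = -5/8 kN·m
Superposition: R_A = 3019/720 kN, M_A = 363/80 kN·m, R_B = 4901/720 kN, M_B = -1291/240 kN·m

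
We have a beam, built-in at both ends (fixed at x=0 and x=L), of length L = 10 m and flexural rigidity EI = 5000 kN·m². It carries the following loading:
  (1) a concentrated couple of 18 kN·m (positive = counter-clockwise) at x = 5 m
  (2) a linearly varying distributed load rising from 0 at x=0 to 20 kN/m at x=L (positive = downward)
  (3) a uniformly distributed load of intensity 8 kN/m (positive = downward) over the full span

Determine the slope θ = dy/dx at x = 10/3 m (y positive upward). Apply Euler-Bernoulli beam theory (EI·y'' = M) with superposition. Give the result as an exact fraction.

θ(10/3) = -28/1215 rad

Load 1 — applied couple M₀=18 kN·m at a=5 m (b=L-a=5):
  θ_1 = (R_Ax²/2 - M_Ax)/EI  [x≤a] with R_A=27/10, M_A=9/2 = ((27/10)·(10/3)²/2 - (9/2)·(10/3))/5000 = 0 rad
Load 2 — triangular load w₀=20 kN/m (0→w₀ over full span):
  θ_2 = -w₀(2x(L-x)(L-2x)(x+2L)+x²(L-x)²)/(120LEI) = -20·(2·(10/3)·(10-(10/3))·(10-2·(10/3))·((10/3)+2·10)+(10/3)²·(10-(10/3))²)/(120·10·5000) = -16/1215 rad
Load 3 — uniform load w=8 kN/m over full span:
  θ_3 = -wx(L-x)(L-2x)/(12EI) = -8·(10/3)·(10-(10/3))·(10-2·(10/3))/(12·5000) = -4/405 rad
Superposition: θ = Σ θ_i = -28/1215 rad ≈ -0.023045 rad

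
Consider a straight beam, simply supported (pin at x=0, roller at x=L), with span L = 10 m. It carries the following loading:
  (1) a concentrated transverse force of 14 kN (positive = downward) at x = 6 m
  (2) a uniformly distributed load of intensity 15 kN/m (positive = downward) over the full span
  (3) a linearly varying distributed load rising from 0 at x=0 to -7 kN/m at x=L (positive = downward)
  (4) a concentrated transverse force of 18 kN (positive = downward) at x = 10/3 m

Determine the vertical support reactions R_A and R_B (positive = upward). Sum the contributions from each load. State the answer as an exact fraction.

Load 1 — point force P=14 kN at a=6 m (b=L-a=4):
  R_A = Pb/L = 14·4/10 = 28/5 kN
  R_B = Pa/L = 14·6/10 = 42/5 kN
Load 2 — uniform load w=15 kN/m over full span:
  R_A = wL/2 = 15·10/2 = 75 kN
  R_B = wL/2 = 15·10/2 = 75 kN
Load 3 — triangular load w₀=-7 kN/m (0→w₀ over full span):
  R_A = w₀L/6 = (-7)·10/6 = -35/3 kN
  R_B = w₀L/3 = (-7)·10/3 = -70/3 kN
Load 4 — point force P=18 kN at a=10/3 m (b=L-a=20/3):
  R_A = Pb/L = 18·(20/3)/10 = 12 kN
  R_B = Pa/L = 18·(10/3)/10 = 6 kN
Superposition: R_A = 1214/15 kN, R_B = 991/15 kN

R_A = 1214/15 kN, R_B = 991/15 kN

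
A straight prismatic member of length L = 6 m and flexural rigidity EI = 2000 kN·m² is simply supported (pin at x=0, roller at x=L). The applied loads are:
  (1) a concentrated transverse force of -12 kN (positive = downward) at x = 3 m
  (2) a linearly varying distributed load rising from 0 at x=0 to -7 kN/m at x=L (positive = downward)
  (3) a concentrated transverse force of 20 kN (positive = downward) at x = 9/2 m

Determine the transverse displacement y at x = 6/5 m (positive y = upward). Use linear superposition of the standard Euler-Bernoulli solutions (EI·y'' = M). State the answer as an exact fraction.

Load 1 — point force P=-12 kN at a=3 m (b=L-a=3):
  y_1 = -Pbx(L²-b²-x²)/(6LEI)  [x≤a] = -(-12)·3·(6/5)·(6²-3²-(6/5)²)/(6·6·2000) = 1917/125000 m
Load 2 — triangular load w₀=-7 kN/m (0→w₀ over full span):
  y_2 = -w₀x(7L⁴-10L²x²+3x⁴)/(360LEI) = -(-7)·(6/5)·(7·6⁴-10·6²·(6/5)²+3·(6/5)⁴)/(360·6·2000) = 32508/1953125 m
Load 3 — point force P=20 kN at a=9/2 m (b=L-a=3/2):
  y_3 = -Pbx(L²-b²-x²)/(6LEI)  [x≤a] = -20·(3/2)·(6/5)·(6²-(3/2)²-(6/5)²)/(6·6·2000) = -3231/200000 m
Superposition: y = Σ y_i = 1978137/125000000 m ≈ 0.015825 m

y(6/5) = 1978137/125000000 m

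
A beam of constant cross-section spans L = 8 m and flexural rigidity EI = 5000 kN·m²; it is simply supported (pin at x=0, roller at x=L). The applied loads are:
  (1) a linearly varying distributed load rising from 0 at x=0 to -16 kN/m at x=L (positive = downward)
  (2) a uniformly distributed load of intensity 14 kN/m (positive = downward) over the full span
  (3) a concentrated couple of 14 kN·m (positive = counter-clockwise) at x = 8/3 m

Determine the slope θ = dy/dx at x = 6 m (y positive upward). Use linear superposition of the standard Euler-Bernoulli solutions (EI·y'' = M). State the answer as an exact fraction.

Load 1 — triangular load w₀=-16 kN/m (0→w₀ over full span):
  θ_1 = -w₀(7L⁴-30L²x²+15x⁴)/(360LEI) = -(-16)·(7·8⁴-30·8²·6²+15·6⁴)/(360·8·5000) = -1313/56250 rad
Load 2 — uniform load w=14 kN/m over full span:
  θ_2 = -w(L³-6Lx²+4x³)/(24EI) = -14·(8³-6·8·6²+4·6³)/(24·5000) = 77/1875 rad
Load 3 — applied couple M₀=14 kN·m at a=8/3 m (b=L-a=16/3):
  θ_3 = (M₀x²/(2L)-M₀(x-a)+C₁)/EI  [x>a] with C₁=M₀(3b²-L²)/(6L)=56/9 = (14·6²/(2·8)-14·(6-(8/3))+(56/9))/5000 = -161/90000 rad
Superposition: θ = Σ θ_i = 7171/450000 rad ≈ 0.015936 rad

θ(6) = 7171/450000 rad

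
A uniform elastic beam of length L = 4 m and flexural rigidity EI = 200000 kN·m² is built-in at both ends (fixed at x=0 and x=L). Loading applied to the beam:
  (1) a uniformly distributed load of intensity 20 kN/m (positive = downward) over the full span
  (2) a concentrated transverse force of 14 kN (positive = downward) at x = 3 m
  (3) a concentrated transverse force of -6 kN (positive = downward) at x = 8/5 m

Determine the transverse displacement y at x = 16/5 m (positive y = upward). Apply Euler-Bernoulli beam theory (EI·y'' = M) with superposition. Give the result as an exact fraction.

y(16/5) = -300763/9375000000 m

Load 1 — uniform load w=20 kN/m over full span:
  y_1 = -wx²(L-x)²/(24EI) = -20·(16/5)²·(4-(16/5))²/(24·200000) = -32/1171875 m
Load 2 — point force P=14 kN at a=3 m (b=L-a=1):
  y_2 = -Pa²(L-x)²(3bL-(3b+a)(L-x))/(6L³EI)  [x>a] = -14·3²·(4-(16/5))²·(3·1·4-(3·1+3)·(4-(16/5)))/(6·4³·200000) = -189/25000000 m
Load 3 — point force P=-6 kN at a=8/5 m (b=L-a=12/5):
  y_3 = -Pa²(L-x)²(3bL-(3b+a)(L-x))/(6L³EI)  [x>a] = -(-6)·(8/5)²·(4-(16/5))²·(3·(12/5)·4-(3·(12/5)+(8/5))·(4-(16/5)))/(6·4³·200000) = 136/48828125 m
Superposition: y = Σ y_i = -300763/9375000000 m ≈ -0.000032 m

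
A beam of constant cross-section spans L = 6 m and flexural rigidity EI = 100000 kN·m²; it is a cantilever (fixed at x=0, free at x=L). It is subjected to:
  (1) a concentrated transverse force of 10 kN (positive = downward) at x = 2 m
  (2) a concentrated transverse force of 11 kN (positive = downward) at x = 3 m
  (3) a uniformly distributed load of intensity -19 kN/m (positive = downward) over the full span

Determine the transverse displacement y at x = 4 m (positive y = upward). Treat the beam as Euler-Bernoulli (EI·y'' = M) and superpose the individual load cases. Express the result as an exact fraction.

y(4) = 603/40000 m

Load 1 — point force P=10 kN at a=2 m (b=L-a=4):
  y_1 = -Pa²(3x-a)/(6EI)  [x>a] = -10·2²·(3·4-2)/(6·100000) = -1/1500 m
Load 2 — point force P=11 kN at a=3 m (b=L-a=3):
  y_2 = -Pa²(3x-a)/(6EI)  [x>a] = -11·3²·(3·4-3)/(6·100000) = -297/200000 m
Load 3 — uniform load w=-19 kN/m over full span:
  y_3 = -wx²(x²-4Lx+6L²)/(24EI) = -(-19)·4²·(4²-4·6·4+6·6²)/(24·100000) = 323/18750 m
Superposition: y = Σ y_i = 603/40000 m ≈ 0.015075 m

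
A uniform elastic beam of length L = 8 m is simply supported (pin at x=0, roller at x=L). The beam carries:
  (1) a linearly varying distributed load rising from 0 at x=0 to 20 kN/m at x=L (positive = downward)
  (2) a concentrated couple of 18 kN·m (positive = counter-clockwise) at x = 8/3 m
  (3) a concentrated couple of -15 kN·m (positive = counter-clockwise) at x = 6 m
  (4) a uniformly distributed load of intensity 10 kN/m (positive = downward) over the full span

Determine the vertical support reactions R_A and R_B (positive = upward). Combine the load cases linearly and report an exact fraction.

R_A = 1609/24 kN, R_B = 2231/24 kN

Load 1 — triangular load w₀=20 kN/m (0→w₀ over full span):
  R_A = w₀L/6 = 20·8/6 = 80/3 kN
  R_B = w₀L/3 = 20·8/3 = 160/3 kN
Load 2 — applied couple M₀=18 kN·m at a=8/3 m (b=L-a=16/3):
  R_A = M₀/L = 18/8 = 9/4 kN
  R_B = -M₀/L = -18/8 = -9/4 kN
Load 3 — applied couple M₀=-15 kN·m at a=6 m (b=L-a=2):
  R_A = M₀/L = (-15)/8 = -15/8 kN
  R_B = -M₀/L = -(-15)/8 = 15/8 kN
Load 4 — uniform load w=10 kN/m over full span:
  R_A = wL/2 = 10·8/2 = 40 kN
  R_B = wL/2 = 10·8/2 = 40 kN
Superposition: R_A = 1609/24 kN, R_B = 2231/24 kN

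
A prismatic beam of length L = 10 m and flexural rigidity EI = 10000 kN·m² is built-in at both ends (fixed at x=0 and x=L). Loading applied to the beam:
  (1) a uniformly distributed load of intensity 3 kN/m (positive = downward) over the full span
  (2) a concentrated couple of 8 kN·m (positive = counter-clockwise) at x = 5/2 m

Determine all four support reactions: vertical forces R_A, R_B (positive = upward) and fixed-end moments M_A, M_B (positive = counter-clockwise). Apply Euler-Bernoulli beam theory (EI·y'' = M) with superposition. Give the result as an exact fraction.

Load 1 — uniform load w=3 kN/m over full span:
  R_A = wL/2 = 3·10/2 = 15 kN
  M_A = wL²/12 = 3·10²/12 = 25 kN·m
  R_B = wL/2 = 3·10/2 = 15 kN
  M_B = -wL²/12 = -3·10²/12 = -25 kN·m
Load 2 — applied couple M₀=8 kN·m at a=5/2 m (b=L-a=15/2):
  R_A = 6M₀ab/L³ = 6·8·(5/2)·(15/2)/10³ = 9/10 kN
  M_A = M₀b(2a-b)/L² = 8·(15/2)·(2·(5/2)-(15/2))/10² = -3/2 kN·m
  R_B = -6M₀ab/L³ = -6·8·(5/2)·(15/2)/10³ = -9/10 kN
  M_B = M₀a(2b-a)/L² = 8·(5/2)·(2·(15/2)-(5/2))/10² = 5/2 kN·m
Superposition: R_A = 159/10 kN, M_A = 47/2 kN·m, R_B = 141/10 kN, M_B = -45/2 kN·m

R_A = 159/10 kN, M_A = 47/2 kN·m, R_B = 141/10 kN, M_B = -45/2 kN·m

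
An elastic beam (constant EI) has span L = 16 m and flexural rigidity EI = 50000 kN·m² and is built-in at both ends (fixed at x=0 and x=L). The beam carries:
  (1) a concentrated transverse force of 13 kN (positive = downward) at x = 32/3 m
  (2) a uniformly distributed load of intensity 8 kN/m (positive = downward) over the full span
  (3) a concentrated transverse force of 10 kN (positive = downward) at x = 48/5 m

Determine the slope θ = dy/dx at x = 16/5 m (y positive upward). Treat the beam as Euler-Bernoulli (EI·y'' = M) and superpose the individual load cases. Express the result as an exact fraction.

θ(16/5) = -343112/52734375 rad

Load 1 — point force P=13 kN at a=32/3 m (b=L-a=16/3):
  θ_1 = -Pb²x(2aL-(3a+b)x)/(2L³EI)  [x≤a] = -13·(16/3)²·(16/5)·(2·(32/3)·16-(3·(32/3)+(16/3))·(16/5))/(2·16³·50000) = -1352/2109375 rad
Load 2 — uniform load w=8 kN/m over full span:
  θ_2 = -wx(L-x)(L-2x)/(12EI) = -8·(16/5)·(16-(16/5))·(16-2·(16/5))/(12·50000) = -2048/390625 rad
Load 3 — point force P=10 kN at a=48/5 m (b=L-a=32/5):
  θ_3 = -Pb²x(2aL-(3a+b)x)/(2L³EI)  [x≤a] = -10·(32/5)²·(16/5)·(2·(48/5)·16-(3·(48/5)+(32/5))·(16/5))/(2·16³·50000) = -1216/1953125 rad
Superposition: θ = Σ θ_i = -343112/52734375 rad ≈ -0.006506 rad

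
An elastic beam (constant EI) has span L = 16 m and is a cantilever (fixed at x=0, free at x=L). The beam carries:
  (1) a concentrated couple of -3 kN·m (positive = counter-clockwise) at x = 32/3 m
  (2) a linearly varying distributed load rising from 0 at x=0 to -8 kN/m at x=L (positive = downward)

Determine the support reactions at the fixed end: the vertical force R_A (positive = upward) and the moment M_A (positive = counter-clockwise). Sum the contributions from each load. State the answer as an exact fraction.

Load 1 — applied couple M₀=-3 kN·m at a=32/3 m (b=L-a=16/3):
  R_A = 0 kN
  M_A = -M₀ = -(-3) = 3 kN·m
Load 2 — triangular load w₀=-8 kN/m (0→w₀ over full span):
  R_A = w₀L/2 = (-8)·16/2 = -64 kN
  M_A = w₀L²/3 = (-8)·16²/3 = -2048/3 kN·m
Superposition: R_A = -64 kN, M_A = -2039/3 kN·m

R_A = -64 kN, M_A = -2039/3 kN·m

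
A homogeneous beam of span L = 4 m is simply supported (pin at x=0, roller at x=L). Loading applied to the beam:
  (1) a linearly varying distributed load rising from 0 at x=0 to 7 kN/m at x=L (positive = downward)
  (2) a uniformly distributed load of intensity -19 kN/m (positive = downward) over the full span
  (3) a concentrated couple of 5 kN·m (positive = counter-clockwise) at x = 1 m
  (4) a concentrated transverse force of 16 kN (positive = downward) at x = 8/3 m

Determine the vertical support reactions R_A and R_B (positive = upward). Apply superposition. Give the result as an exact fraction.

Load 1 — triangular load w₀=7 kN/m (0→w₀ over full span):
  R_A = w₀L/6 = 7·4/6 = 14/3 kN
  R_B = w₀L/3 = 7·4/3 = 28/3 kN
Load 2 — uniform load w=-19 kN/m over full span:
  R_A = wL/2 = (-19)·4/2 = -38 kN
  R_B = wL/2 = (-19)·4/2 = -38 kN
Load 3 — applied couple M₀=5 kN·m at a=1 m (b=L-a=3):
  R_A = M₀/L = 5/4 kN
  R_B = -M₀/L = -5/4 kN
Load 4 — point force P=16 kN at a=8/3 m (b=L-a=4/3):
  R_A = Pb/L = 16·(4/3)/4 = 16/3 kN
  R_B = Pa/L = 16·(8/3)/4 = 32/3 kN
Superposition: R_A = -107/4 kN, R_B = -77/4 kN

R_A = -107/4 kN, R_B = -77/4 kN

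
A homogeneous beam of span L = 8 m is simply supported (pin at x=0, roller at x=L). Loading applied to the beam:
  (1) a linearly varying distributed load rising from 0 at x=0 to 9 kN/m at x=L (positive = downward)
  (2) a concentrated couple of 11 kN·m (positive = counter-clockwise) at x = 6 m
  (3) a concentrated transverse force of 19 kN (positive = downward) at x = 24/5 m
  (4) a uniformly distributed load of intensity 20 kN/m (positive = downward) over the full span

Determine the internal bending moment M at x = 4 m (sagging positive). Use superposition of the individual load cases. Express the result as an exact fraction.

Load 1 — triangular load w₀=9 kN/m (0→w₀ over full span):
  M_1 = w₀Lx/6 - w₀x³/(6L) = 9·8·4/6 - 9·4³/(6·8) = 36 kN·m
Load 2 — applied couple M₀=11 kN·m at a=6 m (b=L-a=2):
  M_2 = M₀x/L  [x≤a] = 11·4/8 = 11/2 kN·m
Load 3 — point force P=19 kN at a=24/5 m (b=L-a=16/5):
  M_3 = Pbx/L  [x≤a] = 19·(16/5)·4/8 = 152/5 kN·m
Load 4 — uniform load w=20 kN/m over full span:
  M_4 = wx(L-x)/2 = 20·4·(8-4)/2 = 160 kN·m
Superposition: M = Σ M_i = 2319/10 kN·m ≈ 231.900000 kN·m

M(4) = 2319/10 kN·m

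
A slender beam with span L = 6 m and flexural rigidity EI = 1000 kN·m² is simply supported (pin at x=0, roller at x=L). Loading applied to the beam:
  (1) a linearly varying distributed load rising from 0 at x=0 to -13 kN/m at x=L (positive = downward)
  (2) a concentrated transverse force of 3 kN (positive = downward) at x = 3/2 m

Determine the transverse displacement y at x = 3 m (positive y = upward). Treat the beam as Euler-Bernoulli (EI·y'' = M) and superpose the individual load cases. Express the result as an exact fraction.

Load 1 — triangular load w₀=-13 kN/m (0→w₀ over full span):
  y_1 = -w₀x(7L⁴-10L²x²+3x⁴)/(360LEI) = -(-13)·3·(7·6⁴-10·6²·3²+3·3⁴)/(360·6·1000) = 351/3200 m
Load 2 — point force P=3 kN at a=3/2 m (b=L-a=9/2):
  y_2 = -Pa(L-x)(2Lx-a²-x²)/(6LEI)  [x>a] = -3·(3/2)·(6-3)·(2·6·3-(3/2)²-3²)/(6·6·1000) = -297/32000 m
Superposition: y = Σ y_i = 3213/32000 m ≈ 0.100406 m

y(3) = 3213/32000 m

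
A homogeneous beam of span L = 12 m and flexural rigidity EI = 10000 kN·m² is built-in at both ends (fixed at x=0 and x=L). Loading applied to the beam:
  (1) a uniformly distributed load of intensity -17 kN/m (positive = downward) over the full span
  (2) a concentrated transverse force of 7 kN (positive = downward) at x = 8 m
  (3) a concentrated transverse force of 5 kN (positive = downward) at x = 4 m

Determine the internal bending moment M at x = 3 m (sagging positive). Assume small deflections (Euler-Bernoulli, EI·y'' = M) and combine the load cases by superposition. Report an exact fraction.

M(3) = -433/18 kN·m

Load 1 — uniform load w=-17 kN/m over full span:
  M_1 = wLx/2 - wL²/12 - wx²/2 = (-17)·12·3/2 - (-17)·12²/12 - (-17)·3²/2 = -51/2 kN·m
Load 2 — point force P=7 kN at a=8 m (b=L-a=4):
  M_2 = Pb²(3a+b)x/L³ - Pab²/L²  [x≤a] = 7·4²·(3·8+4)·3/12³ - 7·8·4²/12² = -7/9 kN·m
Load 3 — point force P=5 kN at a=4 m (b=L-a=8):
  M_3 = Pb²(3a+b)x/L³ - Pab²/L²  [x≤a] = 5·8²·(3·4+8)·3/12³ - 5·4·8²/12² = 20/9 kN·m
Superposition: M = Σ M_i = -433/18 kN·m ≈ -24.055556 kN·m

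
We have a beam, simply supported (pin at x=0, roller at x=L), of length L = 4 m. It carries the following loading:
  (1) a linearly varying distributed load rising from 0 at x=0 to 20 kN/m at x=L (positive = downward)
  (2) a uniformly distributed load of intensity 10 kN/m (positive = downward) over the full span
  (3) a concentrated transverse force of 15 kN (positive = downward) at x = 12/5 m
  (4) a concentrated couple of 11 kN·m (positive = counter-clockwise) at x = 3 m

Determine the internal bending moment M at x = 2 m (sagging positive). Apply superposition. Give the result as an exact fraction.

M(2) = 115/2 kN·m

Load 1 — triangular load w₀=20 kN/m (0→w₀ over full span):
  M_1 = w₀Lx/6 - w₀x³/(6L) = 20·4·2/6 - 20·2³/(6·4) = 20 kN·m
Load 2 — uniform load w=10 kN/m over full span:
  M_2 = wx(L-x)/2 = 10·2·(4-2)/2 = 20 kN·m
Load 3 — point force P=15 kN at a=12/5 m (b=L-a=8/5):
  M_3 = Pbx/L  [x≤a] = 15·(8/5)·2/4 = 12 kN·m
Load 4 — applied couple M₀=11 kN·m at a=3 m (b=L-a=1):
  M_4 = M₀x/L  [x≤a] = 11·2/4 = 11/2 kN·m
Superposition: M = Σ M_i = 115/2 kN·m ≈ 57.500000 kN·m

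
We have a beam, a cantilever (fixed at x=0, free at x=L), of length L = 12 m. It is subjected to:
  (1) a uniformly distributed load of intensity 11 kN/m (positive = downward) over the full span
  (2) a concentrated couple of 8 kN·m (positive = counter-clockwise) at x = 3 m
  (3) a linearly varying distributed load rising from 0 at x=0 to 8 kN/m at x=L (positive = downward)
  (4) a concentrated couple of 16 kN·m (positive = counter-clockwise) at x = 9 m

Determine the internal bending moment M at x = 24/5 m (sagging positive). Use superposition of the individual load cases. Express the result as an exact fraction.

Load 1 — uniform load w=11 kN/m over full span:
  M_1 = -w(L-x)²/2 = -11·(12-(24/5))²/2 = -7128/25 kN·m
Load 2 — applied couple M₀=8 kN·m at a=3 m (b=L-a=9):
  M_2 = 0  [x>a] = 0 kN·m
Load 3 — triangular load w₀=8 kN/m (0→w₀ over full span):
  M_3 = w₀Lx/2 - w₀L²/3 - w₀x³/(6L) = 8·12·(24/5)/2 - 8·12²/3 - 8·(24/5)³/(6·12) = -20736/125 kN·m
Load 4 — applied couple M₀=16 kN·m at a=9 m (b=L-a=3):
  M_4 = M₀  [x≤a] = 16 = 16 kN·m
Superposition: M = Σ M_i = -54376/125 kN·m ≈ -435.008000 kN·m

M(24/5) = -54376/125 kN·m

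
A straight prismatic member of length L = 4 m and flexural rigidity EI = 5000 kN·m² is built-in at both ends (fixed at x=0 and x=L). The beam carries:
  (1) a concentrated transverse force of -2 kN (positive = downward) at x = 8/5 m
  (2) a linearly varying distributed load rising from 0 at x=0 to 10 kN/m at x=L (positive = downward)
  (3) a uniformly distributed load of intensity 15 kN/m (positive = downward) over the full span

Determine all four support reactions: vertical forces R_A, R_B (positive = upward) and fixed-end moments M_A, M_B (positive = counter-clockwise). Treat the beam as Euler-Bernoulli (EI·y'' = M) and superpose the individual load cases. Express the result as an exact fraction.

Load 1 — point force P=-2 kN at a=8/5 m (b=L-a=12/5):
  R_A = Pb²(3a+b)/L³ = (-2)·(12/5)²·(3·(8/5)+(12/5))/4³ = -162/125 kN
  M_A = Pab²/L² = (-2)·(8/5)·(12/5)²/4² = -144/125 kN·m
  R_B = Pa²(a+3b)/L³ = (-2)·(8/5)²·((8/5)+3·(12/5))/4³ = -88/125 kN
  M_B = -Pa²b/L² = -(-2)·(8/5)²·(12/5)/4² = 96/125 kN·m
Load 2 — triangular load w₀=10 kN/m (0→w₀ over full span):
  R_A = 3w₀L/20 = 3·10·4/20 = 6 kN
  M_A = w₀L²/30 = 10·4²/30 = 16/3 kN·m
  R_B = 7w₀L/20 = 7·10·4/20 = 14 kN
  M_B = -w₀L²/20 = -10·4²/20 = -8 kN·m
Load 3 — uniform load w=15 kN/m over full span:
  R_A = wL/2 = 15·4/2 = 30 kN
  M_A = wL²/12 = 15·4²/12 = 20 kN·m
  R_B = wL/2 = 15·4/2 = 30 kN
  M_B = -wL²/12 = -15·4²/12 = -20 kN·m
Superposition: R_A = 4338/125 kN, M_A = 9068/375 kN·m, R_B = 5412/125 kN, M_B = -3404/125 kN·m

R_A = 4338/125 kN, M_A = 9068/375 kN·m, R_B = 5412/125 kN, M_B = -3404/125 kN·m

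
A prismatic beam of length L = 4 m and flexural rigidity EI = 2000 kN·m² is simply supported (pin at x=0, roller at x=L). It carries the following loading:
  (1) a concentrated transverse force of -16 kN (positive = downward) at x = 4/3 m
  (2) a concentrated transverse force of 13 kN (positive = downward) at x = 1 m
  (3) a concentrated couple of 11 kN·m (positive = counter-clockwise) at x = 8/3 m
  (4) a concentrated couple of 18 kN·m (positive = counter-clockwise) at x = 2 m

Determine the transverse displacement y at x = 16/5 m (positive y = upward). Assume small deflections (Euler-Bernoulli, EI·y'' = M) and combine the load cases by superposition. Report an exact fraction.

Load 1 — point force P=-16 kN at a=4/3 m (b=L-a=8/3):
  y_1 = -Pa(L-x)(2Lx-a²-x²)/(6LEI)  [x>a] = -(-16)·(4/3)·(4-(16/5))·(2·4·(16/5)-(4/3)²-(16/5)²)/(6·4·2000) = 6112/1265625 m
Load 2 — point force P=13 kN at a=1 m (b=L-a=3):
  y_2 = -Pa(L-x)(2Lx-a²-x²)/(6LEI)  [x>a] = -13·1·(4-(16/5))·(2·4·(16/5)-1²-(16/5)²)/(6·4·2000) = -4667/1500000 m
Load 3 — applied couple M₀=11 kN·m at a=8/3 m (b=L-a=4/3):
  y_3 = (M₀x³/(6L)-M₀(x-a)²/2+C₁x)/EI  [x>a] with C₁=M₀(3b²-L²)/(6L)=-44/9 = (11·(16/5)³/(6·4)-11·((16/5)-(8/3))²/2+(-44/9)·(16/5))/2000 = -154/140625 m
Load 4 — applied couple M₀=18 kN·m at a=2 m (b=L-a=2):
  y_4 = (M₀x³/(6L)-M₀(x-a)²/2+C₁x)/EI  [x>a] with C₁=M₀(3b²-L²)/(6L)=-3 = (18·(16/5)³/(6·4)-18·((16/5)-2)²/2+(-3)·(16/5))/2000 = 63/62500 m
Superposition: y = Σ y_i = 66047/40500000 m ≈ 0.001631 m

y(16/5) = 66047/40500000 m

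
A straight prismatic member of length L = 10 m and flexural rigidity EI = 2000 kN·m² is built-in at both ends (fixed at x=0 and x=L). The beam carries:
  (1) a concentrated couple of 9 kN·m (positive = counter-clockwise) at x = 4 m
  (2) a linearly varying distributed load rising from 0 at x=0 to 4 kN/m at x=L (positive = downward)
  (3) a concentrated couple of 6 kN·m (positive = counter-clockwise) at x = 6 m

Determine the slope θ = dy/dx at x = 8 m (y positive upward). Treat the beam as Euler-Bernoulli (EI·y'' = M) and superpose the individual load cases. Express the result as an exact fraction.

θ(8) = 133/18750 rad

Load 1 — applied couple M₀=9 kN·m at a=4 m (b=L-a=6):
  θ_1 = (R_Ax²/2 - M_Ax - M₀(x-a))/EI  [x>a] with R_A=162/125, M_A=27/25 = ((162/125)·8²/2 - (27/25)·8 - 9·(8-4))/2000 = -99/62500 rad
Load 2 — triangular load w₀=4 kN/m (0→w₀ over full span):
  θ_2 = -w₀(2x(L-x)(L-2x)(x+2L)+x²(L-x)²)/(120LEI) = -4·(2·8·(10-8)·(10-2·8)·(8+2·10)+8²·(10-8)²)/(120·10·2000) = 16/1875 rad
Load 3 — applied couple M₀=6 kN·m at a=6 m (b=L-a=4):
  θ_3 = (R_Ax²/2 - M_Ax - M₀(x-a))/EI  [x>a] with R_A=108/125, M_A=48/25 = ((108/125)·8²/2 - (48/25)·8 - 6·(8-6))/2000 = 9/62500 rad
Superposition: θ = Σ θ_i = 133/18750 rad ≈ 0.007093 rad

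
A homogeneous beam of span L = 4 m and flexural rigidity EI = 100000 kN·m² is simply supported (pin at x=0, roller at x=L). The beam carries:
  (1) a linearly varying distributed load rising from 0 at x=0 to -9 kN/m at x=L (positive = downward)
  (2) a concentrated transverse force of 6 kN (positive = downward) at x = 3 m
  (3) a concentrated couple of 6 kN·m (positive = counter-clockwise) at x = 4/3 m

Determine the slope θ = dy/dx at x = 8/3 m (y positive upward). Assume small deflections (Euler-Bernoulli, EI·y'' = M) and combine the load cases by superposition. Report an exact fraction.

Load 1 — triangular load w₀=-9 kN/m (0→w₀ over full span):
  θ_1 = -w₀(7L⁴-30L²x²+15x⁴)/(360LEI) = -(-9)·(7·4⁴-30·4²·(8/3)²+15·(8/3)⁴)/(360·4·100000) = -91/1687500 rad
Load 2 — point force P=6 kN at a=3 m (b=L-a=1):
  θ_2 = -Pb(L²-b²-3x²)/(6LEI)  [x≤a] = -6·1·(4²-1²-3·(8/3)²)/(6·4·100000) = 19/1200000 rad
Load 3 — applied couple M₀=6 kN·m at a=4/3 m (b=L-a=8/3):
  θ_3 = (M₀x²/(2L)-M₀(x-a)+C₁)/EI  [x>a] with C₁=M₀(3b²-L²)/(6L)=4/3 = (6·(8/3)²/(2·4)-6·((8/3)-(4/3))+(4/3))/100000 = -1/75000 rad
Superposition: θ = Σ θ_i = -2777/54000000 rad ≈ -0.000051 rad

θ(8/3) = -2777/54000000 rad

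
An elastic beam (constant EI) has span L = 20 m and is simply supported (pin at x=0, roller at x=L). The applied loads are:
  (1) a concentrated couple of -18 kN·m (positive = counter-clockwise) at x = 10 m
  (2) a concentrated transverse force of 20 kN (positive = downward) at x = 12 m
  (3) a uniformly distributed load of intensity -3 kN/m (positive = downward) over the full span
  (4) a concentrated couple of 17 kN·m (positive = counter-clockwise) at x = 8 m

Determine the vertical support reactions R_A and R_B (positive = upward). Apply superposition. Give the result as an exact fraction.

Load 1 — applied couple M₀=-18 kN·m at a=10 m (b=L-a=10):
  R_A = M₀/L = (-18)/20 = -9/10 kN
  R_B = -M₀/L = -(-18)/20 = 9/10 kN
Load 2 — point force P=20 kN at a=12 m (b=L-a=8):
  R_A = Pb/L = 20·8/20 = 8 kN
  R_B = Pa/L = 20·12/20 = 12 kN
Load 3 — uniform load w=-3 kN/m over full span:
  R_A = wL/2 = (-3)·20/2 = -30 kN
  R_B = wL/2 = (-3)·20/2 = -30 kN
Load 4 — applied couple M₀=17 kN·m at a=8 m (b=L-a=12):
  R_A = M₀/L = 17/20 kN
  R_B = -M₀/L = -17/20 kN
Superposition: R_A = -441/20 kN, R_B = -359/20 kN

R_A = -441/20 kN, R_B = -359/20 kN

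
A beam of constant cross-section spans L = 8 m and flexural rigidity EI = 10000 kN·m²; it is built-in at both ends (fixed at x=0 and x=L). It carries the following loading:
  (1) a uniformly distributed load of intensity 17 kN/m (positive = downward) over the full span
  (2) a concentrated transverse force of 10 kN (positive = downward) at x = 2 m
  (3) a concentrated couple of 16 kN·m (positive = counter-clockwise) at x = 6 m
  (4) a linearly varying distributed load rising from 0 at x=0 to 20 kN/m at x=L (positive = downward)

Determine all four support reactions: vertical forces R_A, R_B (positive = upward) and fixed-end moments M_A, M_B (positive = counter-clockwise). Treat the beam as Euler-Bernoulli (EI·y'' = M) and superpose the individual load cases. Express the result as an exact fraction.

Load 1 — uniform load w=17 kN/m over full span:
  R_A = wL/2 = 17·8/2 = 68 kN
  M_A = wL²/12 = 17·8²/12 = 272/3 kN·m
  R_B = wL/2 = 17·8/2 = 68 kN
  M_B = -wL²/12 = -17·8²/12 = -272/3 kN·m
Load 2 — point force P=10 kN at a=2 m (b=L-a=6):
  R_A = Pb²(3a+b)/L³ = 10·6²·(3·2+6)/8³ = 135/16 kN
  M_A = Pab²/L² = 10·2·6²/8² = 45/4 kN·m
  R_B = Pa²(a+3b)/L³ = 10·2²·(2+3·6)/8³ = 25/16 kN
  M_B = -Pa²b/L² = -10·2²·6/8² = -15/4 kN·m
Load 3 — applied couple M₀=16 kN·m at a=6 m (b=L-a=2):
  R_A = 6M₀ab/L³ = 6·16·6·2/8³ = 9/4 kN
  M_A = M₀b(2a-b)/L² = 16·2·(2·6-2)/8² = 5 kN·m
  R_B = -6M₀ab/L³ = -6·16·6·2/8³ = -9/4 kN
  M_B = M₀a(2b-a)/L² = 16·6·(2·2-6)/8² = -3 kN·m
Load 4 — triangular load w₀=20 kN/m (0→w₀ over full span):
  R_A = 3w₀L/20 = 3·20·8/20 = 24 kN
  M_A = w₀L²/30 = 20·8²/30 = 128/3 kN·m
  R_B = 7w₀L/20 = 7·20·8/20 = 56 kN
  M_B = -w₀L²/20 = -20·8²/20 = -64 kN·m
Superposition: R_A = 1643/16 kN, M_A = 1795/12 kN·m, R_B = 1973/16 kN, M_B = -1937/12 kN·m

R_A = 1643/16 kN, M_A = 1795/12 kN·m, R_B = 1973/16 kN, M_B = -1937/12 kN·m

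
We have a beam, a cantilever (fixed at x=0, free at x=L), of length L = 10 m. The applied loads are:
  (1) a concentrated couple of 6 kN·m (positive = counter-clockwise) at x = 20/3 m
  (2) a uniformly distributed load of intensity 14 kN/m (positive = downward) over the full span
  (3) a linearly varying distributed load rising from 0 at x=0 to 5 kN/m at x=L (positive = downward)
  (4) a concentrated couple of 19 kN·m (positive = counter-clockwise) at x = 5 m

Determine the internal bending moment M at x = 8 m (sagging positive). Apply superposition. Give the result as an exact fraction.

Load 1 — applied couple M₀=6 kN·m at a=20/3 m (b=L-a=10/3):
  M_1 = 0  [x>a] = 0 kN·m
Load 2 — uniform load w=14 kN/m over full span:
  M_2 = -w(L-x)²/2 = -14·(10-8)²/2 = -28 kN·m
Load 3 — triangular load w₀=5 kN/m (0→w₀ over full span):
  M_3 = w₀Lx/2 - w₀L²/3 - w₀x³/(6L) = 5·10·8/2 - 5·10²/3 - 5·8³/(6·10) = -28/3 kN·m
Load 4 — applied couple M₀=19 kN·m at a=5 m (b=L-a=5):
  M_4 = 0  [x>a] = 0 kN·m
Superposition: M = Σ M_i = -112/3 kN·m ≈ -37.333333 kN·m

M(8) = -112/3 kN·m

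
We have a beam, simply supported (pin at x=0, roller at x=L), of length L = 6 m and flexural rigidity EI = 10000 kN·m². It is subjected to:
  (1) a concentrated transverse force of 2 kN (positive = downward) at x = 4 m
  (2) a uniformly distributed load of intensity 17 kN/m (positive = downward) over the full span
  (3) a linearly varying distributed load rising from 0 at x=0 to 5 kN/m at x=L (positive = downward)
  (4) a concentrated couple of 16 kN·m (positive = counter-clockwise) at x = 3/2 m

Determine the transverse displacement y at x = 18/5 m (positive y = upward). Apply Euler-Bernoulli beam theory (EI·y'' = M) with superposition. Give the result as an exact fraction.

Load 1 — point force P=2 kN at a=4 m (b=L-a=2):
  y_1 = -Pbx(L²-b²-x²)/(6LEI)  [x≤a] = -2·2·(18/5)·(6²-2²-(18/5)²)/(6·6·10000) = -119/156250 m
Load 2 — uniform load w=17 kN/m over full span:
  y_2 = -wx(L³-2Lx²+x³)/(24EI) = -17·(18/5)·(6³-2·6·(18/5)²+(18/5)³)/(24·10000) = -42687/1562500 m
Load 3 — triangular load w₀=5 kN/m (0→w₀ over full span):
  y_3 = -w₀x(7L⁴-10L²x²+3x⁴)/(360LEI) = -5·(18/5)·(7·6⁴-10·6²·(18/5)²+3·(18/5)⁴)/(360·6·10000) = -7992/1953125 m
Load 4 — applied couple M₀=16 kN·m at a=3/2 m (b=L-a=9/2):
  y_4 = (M₀x³/(6L)-M₀(x-a)²/2+C₁x)/EI  [x>a] with C₁=M₀(3b²-L²)/(6L)=11 = (16·(18/5)³/(6·6)-16·((18/5)-(3/2))²/2+11·(18/5))/10000 = 783/312500 m
Superposition: y = Σ y_i = -115889/3906250 m ≈ -0.029668 m

y(18/5) = -115889/3906250 m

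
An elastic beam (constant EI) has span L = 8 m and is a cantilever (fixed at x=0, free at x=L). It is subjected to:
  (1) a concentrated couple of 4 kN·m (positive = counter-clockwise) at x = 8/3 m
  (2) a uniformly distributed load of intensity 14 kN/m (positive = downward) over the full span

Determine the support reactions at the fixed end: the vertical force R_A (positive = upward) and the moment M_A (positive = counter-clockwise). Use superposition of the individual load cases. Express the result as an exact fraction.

R_A = 112 kN, M_A = 444 kN·m

Load 1 — applied couple M₀=4 kN·m at a=8/3 m (b=L-a=16/3):
  R_A = 0 kN
  M_A = -M₀ = -4 kN·m
Load 2 — uniform load w=14 kN/m over full span:
  R_A = wL = 14·8 = 112 kN
  M_A = wL²/2 = 14·8²/2 = 448 kN·m
Superposition: R_A = 112 kN, M_A = 444 kN·m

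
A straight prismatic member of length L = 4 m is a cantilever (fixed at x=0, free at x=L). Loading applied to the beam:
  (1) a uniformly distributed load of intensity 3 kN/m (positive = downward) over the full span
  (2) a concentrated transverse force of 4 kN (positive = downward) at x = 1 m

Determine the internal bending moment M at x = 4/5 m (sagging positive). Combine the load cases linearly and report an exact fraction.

Load 1 — uniform load w=3 kN/m over full span:
  M_1 = -w(L-x)²/2 = -3·(4-(4/5))²/2 = -384/25 kN·m
Load 2 — point force P=4 kN at a=1 m (b=L-a=3):
  M_2 = -P(a-x)  [x≤a] = -4·(1-(4/5)) = -4/5 kN·m
Superposition: M = Σ M_i = -404/25 kN·m ≈ -16.160000 kN·m

M(4/5) = -404/25 kN·m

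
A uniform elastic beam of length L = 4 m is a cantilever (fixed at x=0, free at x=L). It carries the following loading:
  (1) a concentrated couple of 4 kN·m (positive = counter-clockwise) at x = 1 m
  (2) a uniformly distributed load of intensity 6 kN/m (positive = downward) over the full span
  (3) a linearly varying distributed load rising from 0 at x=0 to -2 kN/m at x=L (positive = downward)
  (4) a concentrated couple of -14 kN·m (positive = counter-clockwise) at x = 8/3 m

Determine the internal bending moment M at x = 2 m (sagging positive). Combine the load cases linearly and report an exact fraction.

M(2) = -68/3 kN·m

Load 1 — applied couple M₀=4 kN·m at a=1 m (b=L-a=3):
  M_1 = 0  [x>a] = 0 kN·m
Load 2 — uniform load w=6 kN/m over full span:
  M_2 = -w(L-x)²/2 = -6·(4-2)²/2 = -12 kN·m
Load 3 — triangular load w₀=-2 kN/m (0→w₀ over full span):
  M_3 = w₀Lx/2 - w₀L²/3 - w₀x³/(6L) = (-2)·4·2/2 - (-2)·4²/3 - (-2)·2³/(6·4) = 10/3 kN·m
Load 4 — applied couple M₀=-14 kN·m at a=8/3 m (b=L-a=4/3):
  M_4 = M₀  [x≤a] = (-14) = -14 kN·m
Superposition: M = Σ M_i = -68/3 kN·m ≈ -22.666667 kN·m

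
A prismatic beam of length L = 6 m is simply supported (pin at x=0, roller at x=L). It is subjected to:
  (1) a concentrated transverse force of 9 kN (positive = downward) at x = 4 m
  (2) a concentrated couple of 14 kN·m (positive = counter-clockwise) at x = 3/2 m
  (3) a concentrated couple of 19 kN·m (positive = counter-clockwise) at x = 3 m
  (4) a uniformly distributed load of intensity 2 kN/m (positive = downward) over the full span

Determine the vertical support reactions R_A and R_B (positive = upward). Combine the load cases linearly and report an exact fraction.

R_A = 29/2 kN, R_B = 13/2 kN

Load 1 — point force P=9 kN at a=4 m (b=L-a=2):
  R_A = Pb/L = 9·2/6 = 3 kN
  R_B = Pa/L = 9·4/6 = 6 kN
Load 2 — applied couple M₀=14 kN·m at a=3/2 m (b=L-a=9/2):
  R_A = M₀/L = 14/6 = 7/3 kN
  R_B = -M₀/L = -14/6 = -7/3 kN
Load 3 — applied couple M₀=19 kN·m at a=3 m (b=L-a=3):
  R_A = M₀/L = 19/6 kN
  R_B = -M₀/L = -19/6 kN
Load 4 — uniform load w=2 kN/m over full span:
  R_A = wL/2 = 2·6/2 = 6 kN
  R_B = wL/2 = 2·6/2 = 6 kN
Superposition: R_A = 29/2 kN, R_B = 13/2 kN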